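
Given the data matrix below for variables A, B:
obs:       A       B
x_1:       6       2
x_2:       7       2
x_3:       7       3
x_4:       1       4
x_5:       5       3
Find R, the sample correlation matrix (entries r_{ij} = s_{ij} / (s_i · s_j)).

Step 1 — column means:
  mean(A) = (6 + 7 + 7 + 1 + 5) / 5 = 26/5 = 5.2
  mean(B) = (2 + 2 + 3 + 4 + 3) / 5 = 14/5 = 2.8

Step 2 — sample variances and covariances s[i,j] = (1/(n-1)) · Σ_k (x_{k,i} - mean_i) · (x_{k,j} - mean_j), with n-1 = 4:
  s[A,A] = ((0.8)·(0.8) + (1.8)·(1.8) + (1.8)·(1.8) + (-4.2)·(-4.2) + (-0.2)·(-0.2)) / 4 = 24.8/4 = 6.2
  s[A,B] = ((0.8)·(-0.8) + (1.8)·(-0.8) + (1.8)·(0.2) + (-4.2)·(1.2) + (-0.2)·(0.2)) / 4 = -6.8/4 = -1.7
  s[B,B] = ((-0.8)·(-0.8) + (-0.8)·(-0.8) + (0.2)·(0.2) + (1.2)·(1.2) + (0.2)·(0.2)) / 4 = 2.8/4 = 0.7
  Sample standard deviations s_i = √(s[i,i]):
  s(A) = √(6.2) = 2.49
  s(B) = √(0.7) = 0.8367

Step 3 — r_{ij} = s_{ij} / (s_i · s_j):
  r[A,A] = 1 (diagonal).
  r[A,B] = -1.7 / (2.49 · 0.8367) = -1.7 / 2.0833 = -0.816
  r[B,B] = 1 (diagonal).

R is symmetric with unit diagonal. Assembling:

R = [[1, -0.816],
 [-0.816, 1]]


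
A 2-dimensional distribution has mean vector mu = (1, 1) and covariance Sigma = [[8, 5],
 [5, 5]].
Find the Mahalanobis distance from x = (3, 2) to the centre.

Step 1 — centre the observation: (x - mu) = (2, 1).

Step 2 — invert Sigma. det(Sigma) = 8·5 - (5)² = 15.
  Sigma^{-1} = (1/det) · [[d, -b], [-b, a]] = [[0.3333, -0.3333],
 [-0.3333, 0.5333]].

Step 3 — form the quadratic (x - mu)^T · Sigma^{-1} · (x - mu):
  Sigma^{-1} · (x - mu) = (0.3333, -0.1333).
  (x - mu)^T · [Sigma^{-1} · (x - mu)] = (2)·(0.3333) + (1)·(-0.1333) = 0.5333.

Step 4 — take square root: d = √(0.5333) ≈ 0.7303.

d(x, mu) = √(0.5333) ≈ 0.7303


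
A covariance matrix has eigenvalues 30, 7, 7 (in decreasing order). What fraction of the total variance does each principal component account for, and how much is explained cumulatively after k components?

Step 1 — total variance = trace(Sigma) = Σ λ_i = 30 + 7 + 7 = 44.

Step 2 — fraction explained by component i = λ_i / Σ λ:
  PC1: 30/44 = 0.6818
  PC2: 7/44 = 0.1591
  PC3: 7/44 = 0.1591

Step 3 — cumulative fraction after k components = (λ_1 + ... + λ_k) / Σ λ:
  k = 1: 30/44 = 0.6818
  k = 2: (30 + 7)/44 = 37/44 = 0.8409
  k = 3: (30 + 7 + 7)/44 = 44/44 = 1

Summary (fraction, with percent):

explained: PC1 0.6818 (68.18%), PC2 0.1591 (15.91%), PC3 0.1591 (15.91%);  cumulative: 0.6818, 0.8409, 1


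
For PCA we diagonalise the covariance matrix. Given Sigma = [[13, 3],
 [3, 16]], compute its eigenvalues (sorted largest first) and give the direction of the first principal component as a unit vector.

Step 1 — characteristic polynomial of 2×2 Sigma:
  det(Sigma - λI) = λ² - trace · λ + det = 0.
  trace = 13 + 16 = 29, det = 13·16 - (3)² = 199.
Step 2 — discriminant:
  Δ = trace² - 4·det = 841 - 796 = 45.
Step 3 — eigenvalues:
  λ = (trace ± √Δ)/2 = (29 ± 6.7082)/2,
  λ_1 = 17.8541,  λ_2 = 11.1459.

Step 4 — unit eigenvector for λ_1: solve (Sigma - λ_1 I)v = 0. First row:
  (13 - 17.8541)·v_x + (3)·v_y = 0, i.e. (-4.8541)·v_x + (3)·v_y = 0,
  so v ∝ (b, λ_1 - a) = (3, 4.8541) = u.
  ||u|| = √((3)² + (4.8541)²) = √(32.5623) ≈ 5.7063,
  v_1 = u/||u|| ≈ (0.5257, 0.8507) (||v_1|| = 1).

λ_1 = 17.8541,  λ_2 = 11.1459;  v_1 ≈ (0.5257, 0.8507)


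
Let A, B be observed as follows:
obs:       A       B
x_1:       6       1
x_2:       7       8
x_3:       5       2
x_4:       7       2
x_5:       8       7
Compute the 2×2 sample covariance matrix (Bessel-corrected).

Step 1 — column means:
  mean(A) = (6 + 7 + 5 + 7 + 8) / 5 = 33/5 = 6.6
  mean(B) = (1 + 8 + 2 + 2 + 7) / 5 = 20/5 = 4

Step 2 — sample covariance S[i,j] = (1/(n-1)) · Σ_k (x_{k,i} - mean_i) · (x_{k,j} - mean_j), with n-1 = 4.
  S[A,A] = ((-0.6)·(-0.6) + (0.4)·(0.4) + (-1.6)·(-1.6) + (0.4)·(0.4) + (1.4)·(1.4)) / 4 = 5.2/4 = 1.3
  S[A,B] = ((-0.6)·(-3) + (0.4)·(4) + (-1.6)·(-2) + (0.4)·(-2) + (1.4)·(3)) / 4 = 10/4 = 2.5
  S[B,B] = ((-3)·(-3) + (4)·(4) + (-2)·(-2) + (-2)·(-2) + (3)·(3)) / 4 = 42/4 = 10.5

S is symmetric (S[j,i] = S[i,j]). Assembling:

S = [[1.3, 2.5],
 [2.5, 10.5]]


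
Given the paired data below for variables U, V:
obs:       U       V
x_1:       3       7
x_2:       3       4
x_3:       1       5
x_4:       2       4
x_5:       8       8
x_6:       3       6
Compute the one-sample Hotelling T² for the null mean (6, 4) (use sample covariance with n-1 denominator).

Step 1 — sample mean vector:
  mean(U) = (3 + 3 + 1 + 2 + 8 + 3) / 6 = 20/6 = 3.3333
  mean(V) = (7 + 4 + 5 + 4 + 8 + 6) / 6 = 34/6 = 5.6667
  x̄ = (3.3333, 5.6667),  deviation x̄ - mu_0 = (3.3333, 5.6667) - (6, 4) = (-2.6667, 1.6667).

Step 2 — sample covariance matrix, S[i,j] = (1/(n-1)) · Σ_k (x_{k,i} - mean_i) · (x_{k,j} - mean_j), divisor n-1 = 5:
  S[U,U] = ((-0.3333)·(-0.3333) + (-0.3333)·(-0.3333) + (-2.3333)·(-2.3333) + (-1.3333)·(-1.3333) + (4.6667)·(4.6667) + (-0.3333)·(-0.3333)) / 5 = 29.3333/5 = 5.8667
  S[U,V] = ((-0.3333)·(1.3333) + (-0.3333)·(-1.6667) + (-2.3333)·(-0.6667) + (-1.3333)·(-1.6667) + (4.6667)·(2.3333) + (-0.3333)·(0.3333)) / 5 = 14.6667/5 = 2.9333
  S[V,V] = ((1.3333)·(1.3333) + (-1.6667)·(-1.6667) + (-0.6667)·(-0.6667) + (-1.6667)·(-1.6667) + (2.3333)·(2.3333) + (0.3333)·(0.3333)) / 5 = 13.3333/5 = 2.6667
  S = [[5.8667, 2.9333],
 [2.9333, 2.6667]].

Step 3 — invert S. det(S) = 5.8667·2.6667 - (2.9333)² = 7.04.
  S^{-1} = (1/det) · [[d, -b], [-b, a]] = [[0.3788, -0.4167],
 [-0.4167, 0.8333]].

Step 4 — quadratic form (x̄ - mu_0)^T · S^{-1} · (x̄ - mu_0):
  S^{-1} · (x̄ - mu_0) = (-1.7045, 2.5),
  (x̄ - mu_0)^T · [...] = (-2.6667)·(-1.7045) + (1.6667)·(2.5) = 8.7121.

Step 5 — scale by n: T² = 6 · 8.7121 = 52.2727.

T² ≈ 52.2727


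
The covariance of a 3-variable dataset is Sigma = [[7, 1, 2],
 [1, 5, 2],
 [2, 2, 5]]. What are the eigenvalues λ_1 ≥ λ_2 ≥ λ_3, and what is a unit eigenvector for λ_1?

Step 1 — characteristic polynomial p(λ) = det(λI - Sigma) = λ³ - tr·λ² + c_1·λ - det, where tr = trace, c_1 = sum of the principal 2×2 minors, det = det(Sigma):
  tr = 7 + 5 + 5 = 17,
  c_1 = (7·5 - (1)²) + (7·5 - (2)²) + (5·5 - (2)²) = 34 + 31 + 21 = 86,
  det = 7·(5·5 - (2)²) - (1)·((1)·5 - (2)·(2)) + (2)·((1)·(2) - 5·(2)) = 7·(21) - (1)·(1) + (2)·(-8) = 130.
  So p(λ) = λ³ - 17λ² + 86λ - 130.
Step 2 — look for an integer root (rational root theorem: any rational root is an integer divisor of 130). Testing λ = 5:
  p(5) = 125 - 425 + 430 - 130 = 0  ✓
  Dividing out (λ - 5): p(λ) = (λ - 5)(λ² - 12λ + 26).
Step 3 — remaining eigenvalues from the quadratic λ² - 12λ + 26 = 0:
  Δ = 12² - 4·26 = 144 - 104 = 40,  λ = (12 ± √40)/2 = (12 ± 6.3246)/2 ≈ 9.1623 or 2.8377.
  Sorted: λ_1 = 9.1623,  λ_2 = 5,  λ_3 = 2.8377  (check: sum = 17 = tr ✓).

Step 4 — unit eigenvector for λ_1 ≈ 9.1623: v spans the null space of (Sigma - λ_1 I), whose rows are
  r_1 = (-2.1623, 1, 2),  r_2 = (1, -4.1623, 2),  r_3 = (2, 2, -4.1623).
  v is orthogonal to every row, so take v ∝ r_1 × r_2 = ((1)·(2) - (2)·(-4.1623), (2)·(1) - (-2.1623)·(2), (-2.1623)·(-4.1623) - (1)·(1)) ≈ (10.3246, 6.3246, 8).
  Let u = (10.3246, 6.3246, 8).
  ||u|| = √((10.3246)² + (6.3246)² + (8)²) = √(210.5964) ≈ 14.5119,  v_1 = u/||u|| ≈ (0.7115, 0.4358, 0.5513) (||v_1|| = 1).

λ_1 = 9.1623,  λ_2 = 5,  λ_3 = 2.8377;  v_1 ≈ (0.7115, 0.4358, 0.5513)


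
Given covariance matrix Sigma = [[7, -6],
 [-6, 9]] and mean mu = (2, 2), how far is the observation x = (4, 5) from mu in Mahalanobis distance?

Step 1 — centre the observation: (x - mu) = (2, 3).

Step 2 — invert Sigma. det(Sigma) = 7·9 - (-6)² = 27.
  Sigma^{-1} = (1/det) · [[d, -b], [-b, a]] = [[0.3333, 0.2222],
 [0.2222, 0.2593]].

Step 3 — form the quadratic (x - mu)^T · Sigma^{-1} · (x - mu):
  Sigma^{-1} · (x - mu) = (1.3333, 1.2222).
  (x - mu)^T · [Sigma^{-1} · (x - mu)] = (2)·(1.3333) + (3)·(1.2222) = 6.3333.

Step 4 — take square root: d = √(6.3333) ≈ 2.5166.

d(x, mu) = √(6.3333) ≈ 2.5166


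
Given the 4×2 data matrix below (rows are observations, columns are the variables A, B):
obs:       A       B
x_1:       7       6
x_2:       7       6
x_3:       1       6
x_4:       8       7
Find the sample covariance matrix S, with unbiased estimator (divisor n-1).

Step 1 — column means:
  mean(A) = (7 + 7 + 1 + 8) / 4 = 23/4 = 5.75
  mean(B) = (6 + 6 + 6 + 7) / 4 = 25/4 = 6.25

Step 2 — sample covariance S[i,j] = (1/(n-1)) · Σ_k (x_{k,i} - mean_i) · (x_{k,j} - mean_j), with n-1 = 3.
  S[A,A] = ((1.25)·(1.25) + (1.25)·(1.25) + (-4.75)·(-4.75) + (2.25)·(2.25)) / 3 = 30.75/3 = 10.25
  S[A,B] = ((1.25)·(-0.25) + (1.25)·(-0.25) + (-4.75)·(-0.25) + (2.25)·(0.75)) / 3 = 2.25/3 = 0.75
  S[B,B] = ((-0.25)·(-0.25) + (-0.25)·(-0.25) + (-0.25)·(-0.25) + (0.75)·(0.75)) / 3 = 0.75/3 = 0.25

S is symmetric (S[j,i] = S[i,j]). Assembling:

S = [[10.25, 0.75],
 [0.75, 0.25]]


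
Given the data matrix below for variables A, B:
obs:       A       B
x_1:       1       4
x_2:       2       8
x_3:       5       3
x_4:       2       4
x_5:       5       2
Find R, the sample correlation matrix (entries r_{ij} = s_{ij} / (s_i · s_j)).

Step 1 — column means:
  mean(A) = (1 + 2 + 5 + 2 + 5) / 5 = 15/5 = 3
  mean(B) = (4 + 8 + 3 + 4 + 2) / 5 = 21/5 = 4.2

Step 2 — sample variances and covariances s[i,j] = (1/(n-1)) · Σ_k (x_{k,i} - mean_i) · (x_{k,j} - mean_j), with n-1 = 4:
  s[A,A] = ((-2)·(-2) + (-1)·(-1) + (2)·(2) + (-1)·(-1) + (2)·(2)) / 4 = 14/4 = 3.5
  s[A,B] = ((-2)·(-0.2) + (-1)·(3.8) + (2)·(-1.2) + (-1)·(-0.2) + (2)·(-2.2)) / 4 = -10/4 = -2.5
  s[B,B] = ((-0.2)·(-0.2) + (3.8)·(3.8) + (-1.2)·(-1.2) + (-0.2)·(-0.2) + (-2.2)·(-2.2)) / 4 = 20.8/4 = 5.2
  Sample standard deviations s_i = √(s[i,i]):
  s(A) = √(3.5) = 1.8708
  s(B) = √(5.2) = 2.2804

Step 3 — r_{ij} = s_{ij} / (s_i · s_j):
  r[A,A] = 1 (diagonal).
  r[A,B] = -2.5 / (1.8708 · 2.2804) = -2.5 / 4.2661 = -0.586
  r[B,B] = 1 (diagonal).

R is symmetric with unit diagonal. Assembling:

R = [[1, -0.586],
 [-0.586, 1]]


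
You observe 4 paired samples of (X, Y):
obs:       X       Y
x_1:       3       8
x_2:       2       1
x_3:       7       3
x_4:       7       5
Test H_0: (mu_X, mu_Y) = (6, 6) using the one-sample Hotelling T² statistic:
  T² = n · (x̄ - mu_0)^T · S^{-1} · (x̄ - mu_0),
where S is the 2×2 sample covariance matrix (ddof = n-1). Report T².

Step 1 — sample mean vector:
  mean(X) = (3 + 2 + 7 + 7) / 4 = 19/4 = 4.75
  mean(Y) = (8 + 1 + 3 + 5) / 4 = 17/4 = 4.25
  x̄ = (4.75, 4.25),  deviation x̄ - mu_0 = (4.75, 4.25) - (6, 6) = (-1.25, -1.75).

Step 2 — sample covariance matrix, S[i,j] = (1/(n-1)) · Σ_k (x_{k,i} - mean_i) · (x_{k,j} - mean_j), divisor n-1 = 3:
  S[X,X] = ((-1.75)·(-1.75) + (-2.75)·(-2.75) + (2.25)·(2.25) + (2.25)·(2.25)) / 3 = 20.75/3 = 6.9167
  S[X,Y] = ((-1.75)·(3.75) + (-2.75)·(-3.25) + (2.25)·(-1.25) + (2.25)·(0.75)) / 3 = 1.25/3 = 0.4167
  S[Y,Y] = ((3.75)·(3.75) + (-3.25)·(-3.25) + (-1.25)·(-1.25) + (0.75)·(0.75)) / 3 = 26.75/3 = 8.9167
  S = [[6.9167, 0.4167],
 [0.4167, 8.9167]].

Step 3 — invert S. det(S) = 6.9167·8.9167 - (0.4167)² = 61.5.
  S^{-1} = (1/det) · [[d, -b], [-b, a]] = [[0.145, -0.0068],
 [-0.0068, 0.1125]].

Step 4 — quadratic form (x̄ - mu_0)^T · S^{-1} · (x̄ - mu_0):
  S^{-1} · (x̄ - mu_0) = (-0.1694, -0.1883),
  (x̄ - mu_0)^T · [...] = (-1.25)·(-0.1694) + (-1.75)·(-0.1883) = 0.5413.

Step 5 — scale by n: T² = 4 · 0.5413 = 2.1653.

T² ≈ 2.1653


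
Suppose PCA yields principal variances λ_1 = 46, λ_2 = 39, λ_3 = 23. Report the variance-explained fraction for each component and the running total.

Step 1 — total variance = trace(Sigma) = Σ λ_i = 46 + 39 + 23 = 108.

Step 2 — fraction explained by component i = λ_i / Σ λ:
  PC1: 46/108 = 0.4259
  PC2: 39/108 = 0.3611
  PC3: 23/108 = 0.213

Step 3 — cumulative fraction after k components = (λ_1 + ... + λ_k) / Σ λ:
  k = 1: 46/108 = 0.4259
  k = 2: (46 + 39)/108 = 85/108 = 0.787
  k = 3: (46 + 39 + 23)/108 = 108/108 = 1

Summary (fraction, with percent):

explained: PC1 0.4259 (42.59%), PC2 0.3611 (36.11%), PC3 0.213 (21.3%);  cumulative: 0.4259, 0.787, 1


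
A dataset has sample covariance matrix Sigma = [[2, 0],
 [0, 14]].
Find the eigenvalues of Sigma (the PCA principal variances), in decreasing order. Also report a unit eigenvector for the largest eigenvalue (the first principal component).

Step 1 — characteristic polynomial of 2×2 Sigma:
  det(Sigma - λI) = λ² - trace · λ + det = 0.
  trace = 2 + 14 = 16, det = 2·14 - (0)² = 28.
Step 2 — discriminant:
  Δ = trace² - 4·det = 256 - 112 = 144.
Step 3 — eigenvalues:
  λ = (trace ± √Δ)/2 = (16 ± 12)/2,
  λ_1 = 14,  λ_2 = 2.

Step 4 — unit eigenvector for λ_1: Sigma is diagonal, so its eigenvectors are the coordinate axes. λ_1 = 14 is the diagonal entry on the second coordinate axis, hence
  v_1 = (0, 1) (||v_1|| = 1).

λ_1 = 14,  λ_2 = 2;  v_1 ≈ (0, 1)


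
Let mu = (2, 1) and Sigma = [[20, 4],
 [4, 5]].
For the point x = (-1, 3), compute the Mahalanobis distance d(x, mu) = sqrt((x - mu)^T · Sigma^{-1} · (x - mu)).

Step 1 — centre the observation: (x - mu) = (-3, 2).

Step 2 — invert Sigma. det(Sigma) = 20·5 - (4)² = 84.
  Sigma^{-1} = (1/det) · [[d, -b], [-b, a]] = [[0.0595, -0.0476],
 [-0.0476, 0.2381]].

Step 3 — form the quadratic (x - mu)^T · Sigma^{-1} · (x - mu):
  Sigma^{-1} · (x - mu) = (-0.2738, 0.619).
  (x - mu)^T · [Sigma^{-1} · (x - mu)] = (-3)·(-0.2738) + (2)·(0.619) = 2.0595.

Step 4 — take square root: d = √(2.0595) ≈ 1.4351.

d(x, mu) = √(2.0595) ≈ 1.4351


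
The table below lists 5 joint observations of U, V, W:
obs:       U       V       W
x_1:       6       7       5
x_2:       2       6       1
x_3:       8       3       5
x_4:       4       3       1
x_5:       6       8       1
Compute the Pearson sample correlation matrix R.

Step 1 — column means:
  mean(U) = (6 + 2 + 8 + 4 + 6) / 5 = 26/5 = 5.2
  mean(V) = (7 + 6 + 3 + 3 + 8) / 5 = 27/5 = 5.4
  mean(W) = (5 + 1 + 5 + 1 + 1) / 5 = 13/5 = 2.6

Step 2 — sample variances and covariances s[i,j] = (1/(n-1)) · Σ_k (x_{k,i} - mean_i) · (x_{k,j} - mean_j), with n-1 = 4:
  s[U,U] = ((0.8)·(0.8) + (-3.2)·(-3.2) + (2.8)·(2.8) + (-1.2)·(-1.2) + (0.8)·(0.8)) / 4 = 20.8/4 = 5.2
  s[U,V] = ((0.8)·(1.6) + (-3.2)·(0.6) + (2.8)·(-2.4) + (-1.2)·(-2.4) + (0.8)·(2.6)) / 4 = -2.4/4 = -0.6
  s[U,W] = ((0.8)·(2.4) + (-3.2)·(-1.6) + (2.8)·(2.4) + (-1.2)·(-1.6) + (0.8)·(-1.6)) / 4 = 14.4/4 = 3.6
  s[V,V] = ((1.6)·(1.6) + (0.6)·(0.6) + (-2.4)·(-2.4) + (-2.4)·(-2.4) + (2.6)·(2.6)) / 4 = 21.2/4 = 5.3
  s[V,W] = ((1.6)·(2.4) + (0.6)·(-1.6) + (-2.4)·(2.4) + (-2.4)·(-1.6) + (2.6)·(-1.6)) / 4 = -3.2/4 = -0.8
  s[W,W] = ((2.4)·(2.4) + (-1.6)·(-1.6) + (2.4)·(2.4) + (-1.6)·(-1.6) + (-1.6)·(-1.6)) / 4 = 19.2/4 = 4.8
  Sample standard deviations s_i = √(s[i,i]):
  s(U) = √(5.2) = 2.2804
  s(V) = √(5.3) = 2.3022
  s(W) = √(4.8) = 2.1909

Step 3 — r_{ij} = s_{ij} / (s_i · s_j):
  r[U,U] = 1 (diagonal).
  r[U,V] = -0.6 / (2.2804 · 2.3022) = -0.6 / 5.2498 = -0.1143
  r[U,W] = 3.6 / (2.2804 · 2.1909) = 3.6 / 4.996 = 0.7206
  r[V,V] = 1 (diagonal).
  r[V,W] = -0.8 / (2.3022 · 2.1909) = -0.8 / 5.0438 = -0.1586
  r[W,W] = 1 (diagonal).

R is symmetric with unit diagonal. Assembling:

R = [[1, -0.1143, 0.7206],
 [-0.1143, 1, -0.1586],
 [0.7206, -0.1586, 1]]


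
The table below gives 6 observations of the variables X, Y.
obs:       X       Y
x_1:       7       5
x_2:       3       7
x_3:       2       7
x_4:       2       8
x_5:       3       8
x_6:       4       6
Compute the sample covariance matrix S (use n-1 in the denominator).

Step 1 — column means:
  mean(X) = (7 + 3 + 2 + 2 + 3 + 4) / 6 = 21/6 = 3.5
  mean(Y) = (5 + 7 + 7 + 8 + 8 + 6) / 6 = 41/6 = 6.8333

Step 2 — sample covariance S[i,j] = (1/(n-1)) · Σ_k (x_{k,i} - mean_i) · (x_{k,j} - mean_j), with n-1 = 5.
  S[X,X] = ((3.5)·(3.5) + (-0.5)·(-0.5) + (-1.5)·(-1.5) + (-1.5)·(-1.5) + (-0.5)·(-0.5) + (0.5)·(0.5)) / 5 = 17.5/5 = 3.5
  S[X,Y] = ((3.5)·(-1.8333) + (-0.5)·(0.1667) + (-1.5)·(0.1667) + (-1.5)·(1.1667) + (-0.5)·(1.1667) + (0.5)·(-0.8333)) / 5 = -9.5/5 = -1.9
  S[Y,Y] = ((-1.8333)·(-1.8333) + (0.1667)·(0.1667) + (0.1667)·(0.1667) + (1.1667)·(1.1667) + (1.1667)·(1.1667) + (-0.8333)·(-0.8333)) / 5 = 6.8333/5 = 1.3667

S is symmetric (S[j,i] = S[i,j]). Assembling:

S = [[3.5, -1.9],
 [-1.9, 1.3667]]


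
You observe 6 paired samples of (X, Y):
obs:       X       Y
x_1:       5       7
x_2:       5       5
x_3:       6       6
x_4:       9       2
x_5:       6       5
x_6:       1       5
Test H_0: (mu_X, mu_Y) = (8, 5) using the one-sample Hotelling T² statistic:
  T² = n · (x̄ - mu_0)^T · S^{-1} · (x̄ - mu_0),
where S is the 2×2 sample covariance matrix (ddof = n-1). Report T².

Step 1 — sample mean vector:
  mean(X) = (5 + 5 + 6 + 9 + 6 + 1) / 6 = 32/6 = 5.3333
  mean(Y) = (7 + 5 + 6 + 2 + 5 + 5) / 6 = 30/6 = 5
  x̄ = (5.3333, 5),  deviation x̄ - mu_0 = (5.3333, 5) - (8, 5) = (-2.6667, 0).

Step 2 — sample covariance matrix, S[i,j] = (1/(n-1)) · Σ_k (x_{k,i} - mean_i) · (x_{k,j} - mean_j), divisor n-1 = 5:
  S[X,X] = ((-0.3333)·(-0.3333) + (-0.3333)·(-0.3333) + (0.6667)·(0.6667) + (3.6667)·(3.6667) + (0.6667)·(0.6667) + (-4.3333)·(-4.3333)) / 5 = 33.3333/5 = 6.6667
  S[X,Y] = ((-0.3333)·(2) + (-0.3333)·(0) + (0.6667)·(1) + (3.6667)·(-3) + (0.6667)·(0) + (-4.3333)·(0)) / 5 = -11/5 = -2.2
  S[Y,Y] = ((2)·(2) + (0)·(0) + (1)·(1) + (-3)·(-3) + (0)·(0) + (0)·(0)) / 5 = 14/5 = 2.8
  S = [[6.6667, -2.2],
 [-2.2, 2.8]].

Step 3 — invert S. det(S) = 6.6667·2.8 - (-2.2)² = 13.8267.
  S^{-1} = (1/det) · [[d, -b], [-b, a]] = [[0.2025, 0.1591],
 [0.1591, 0.4822]].

Step 4 — quadratic form (x̄ - mu_0)^T · S^{-1} · (x̄ - mu_0):
  S^{-1} · (x̄ - mu_0) = (-0.54, -0.4243),
  (x̄ - mu_0)^T · [...] = (-2.6667)·(-0.54) + (0)·(-0.4243) = 1.4401.

Step 5 — scale by n: T² = 6 · 1.4401 = 8.6403.

T² ≈ 8.6403


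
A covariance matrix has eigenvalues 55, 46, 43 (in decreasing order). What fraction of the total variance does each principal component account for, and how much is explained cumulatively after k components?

Step 1 — total variance = trace(Sigma) = Σ λ_i = 55 + 46 + 43 = 144.

Step 2 — fraction explained by component i = λ_i / Σ λ:
  PC1: 55/144 = 0.3819
  PC2: 46/144 = 0.3194
  PC3: 43/144 = 0.2986

Step 3 — cumulative fraction after k components = (λ_1 + ... + λ_k) / Σ λ:
  k = 1: 55/144 = 0.3819
  k = 2: (55 + 46)/144 = 101/144 = 0.7014
  k = 3: (55 + 46 + 43)/144 = 144/144 = 1

Summary (fraction, with percent):

explained: PC1 0.3819 (38.19%), PC2 0.3194 (31.94%), PC3 0.2986 (29.86%);  cumulative: 0.3819, 0.7014, 1


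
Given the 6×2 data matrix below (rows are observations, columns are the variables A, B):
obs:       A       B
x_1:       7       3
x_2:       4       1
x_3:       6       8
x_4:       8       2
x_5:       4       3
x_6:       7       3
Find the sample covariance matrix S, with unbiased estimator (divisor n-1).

Step 1 — column means:
  mean(A) = (7 + 4 + 6 + 8 + 4 + 7) / 6 = 36/6 = 6
  mean(B) = (3 + 1 + 8 + 2 + 3 + 3) / 6 = 20/6 = 3.3333

Step 2 — sample covariance S[i,j] = (1/(n-1)) · Σ_k (x_{k,i} - mean_i) · (x_{k,j} - mean_j), with n-1 = 5.
  S[A,A] = ((1)·(1) + (-2)·(-2) + (0)·(0) + (2)·(2) + (-2)·(-2) + (1)·(1)) / 5 = 14/5 = 2.8
  S[A,B] = ((1)·(-0.3333) + (-2)·(-2.3333) + (0)·(4.6667) + (2)·(-1.3333) + (-2)·(-0.3333) + (1)·(-0.3333)) / 5 = 2/5 = 0.4
  S[B,B] = ((-0.3333)·(-0.3333) + (-2.3333)·(-2.3333) + (4.6667)·(4.6667) + (-1.3333)·(-1.3333) + (-0.3333)·(-0.3333) + (-0.3333)·(-0.3333)) / 5 = 29.3333/5 = 5.8667

S is symmetric (S[j,i] = S[i,j]). Assembling:

S = [[2.8, 0.4],
 [0.4, 5.8667]]


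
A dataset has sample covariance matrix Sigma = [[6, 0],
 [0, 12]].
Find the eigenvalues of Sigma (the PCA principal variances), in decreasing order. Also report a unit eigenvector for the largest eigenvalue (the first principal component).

Step 1 — characteristic polynomial of 2×2 Sigma:
  det(Sigma - λI) = λ² - trace · λ + det = 0.
  trace = 6 + 12 = 18, det = 6·12 - (0)² = 72.
Step 2 — discriminant:
  Δ = trace² - 4·det = 324 - 288 = 36.
Step 3 — eigenvalues:
  λ = (trace ± √Δ)/2 = (18 ± 6)/2,
  λ_1 = 12,  λ_2 = 6.

Step 4 — unit eigenvector for λ_1: Sigma is diagonal, so its eigenvectors are the coordinate axes. λ_1 = 12 is the diagonal entry on the second coordinate axis, hence
  v_1 = (0, 1) (||v_1|| = 1).

λ_1 = 12,  λ_2 = 6;  v_1 ≈ (0, 1)


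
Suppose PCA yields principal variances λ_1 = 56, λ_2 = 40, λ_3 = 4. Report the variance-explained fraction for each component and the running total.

Step 1 — total variance = trace(Sigma) = Σ λ_i = 56 + 40 + 4 = 100.

Step 2 — fraction explained by component i = λ_i / Σ λ:
  PC1: 56/100 = 0.56
  PC2: 40/100 = 0.4
  PC3: 4/100 = 0.04

Step 3 — cumulative fraction after k components = (λ_1 + ... + λ_k) / Σ λ:
  k = 1: 56/100 = 0.56
  k = 2: (56 + 40)/100 = 96/100 = 0.96
  k = 3: (56 + 40 + 4)/100 = 100/100 = 1

Summary (fraction, with percent):

explained: PC1 0.56 (56%), PC2 0.4 (40%), PC3 0.04 (4%);  cumulative: 0.56, 0.96, 1


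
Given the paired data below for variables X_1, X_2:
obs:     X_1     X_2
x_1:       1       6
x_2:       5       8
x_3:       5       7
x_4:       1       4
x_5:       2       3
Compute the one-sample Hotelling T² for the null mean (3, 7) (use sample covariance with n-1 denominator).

Step 1 — sample mean vector:
  mean(X_1) = (1 + 5 + 5 + 1 + 2) / 5 = 14/5 = 2.8
  mean(X_2) = (6 + 8 + 7 + 4 + 3) / 5 = 28/5 = 5.6
  x̄ = (2.8, 5.6),  deviation x̄ - mu_0 = (2.8, 5.6) - (3, 7) = (-0.2, -1.4).

Step 2 — sample covariance matrix, S[i,j] = (1/(n-1)) · Σ_k (x_{k,i} - mean_i) · (x_{k,j} - mean_j), divisor n-1 = 4:
  S[X_1,X_1] = ((-1.8)·(-1.8) + (2.2)·(2.2) + (2.2)·(2.2) + (-1.8)·(-1.8) + (-0.8)·(-0.8)) / 4 = 16.8/4 = 4.2
  S[X_1,X_2] = ((-1.8)·(0.4) + (2.2)·(2.4) + (2.2)·(1.4) + (-1.8)·(-1.6) + (-0.8)·(-2.6)) / 4 = 12.6/4 = 3.15
  S[X_2,X_2] = ((0.4)·(0.4) + (2.4)·(2.4) + (1.4)·(1.4) + (-1.6)·(-1.6) + (-2.6)·(-2.6)) / 4 = 17.2/4 = 4.3
  S = [[4.2, 3.15],
 [3.15, 4.3]].

Step 3 — invert S. det(S) = 4.2·4.3 - (3.15)² = 8.1375.
  S^{-1} = (1/det) · [[d, -b], [-b, a]] = [[0.5284, -0.3871],
 [-0.3871, 0.5161]].

Step 4 — quadratic form (x̄ - mu_0)^T · S^{-1} · (x̄ - mu_0):
  S^{-1} · (x̄ - mu_0) = (0.4363, -0.6452),
  (x̄ - mu_0)^T · [...] = (-0.2)·(0.4363) + (-1.4)·(-0.6452) = 0.816.

Step 5 — scale by n: T² = 5 · 0.816 = 4.0799.

T² ≈ 4.0799


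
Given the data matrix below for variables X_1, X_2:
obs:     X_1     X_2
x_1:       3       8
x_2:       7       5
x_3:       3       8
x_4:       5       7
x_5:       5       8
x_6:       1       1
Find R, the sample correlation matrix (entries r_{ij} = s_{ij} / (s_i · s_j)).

Step 1 — column means:
  mean(X_1) = (3 + 7 + 3 + 5 + 5 + 1) / 6 = 24/6 = 4
  mean(X_2) = (8 + 5 + 8 + 7 + 8 + 1) / 6 = 37/6 = 6.1667

Step 2 — sample variances and covariances s[i,j] = (1/(n-1)) · Σ_k (x_{k,i} - mean_i) · (x_{k,j} - mean_j), with n-1 = 5:
  s[X_1,X_1] = ((-1)·(-1) + (3)·(3) + (-1)·(-1) + (1)·(1) + (1)·(1) + (-3)·(-3)) / 5 = 22/5 = 4.4
  s[X_1,X_2] = ((-1)·(1.8333) + (3)·(-1.1667) + (-1)·(1.8333) + (1)·(0.8333) + (1)·(1.8333) + (-3)·(-5.1667)) / 5 = 11/5 = 2.2
  s[X_2,X_2] = ((1.8333)·(1.8333) + (-1.1667)·(-1.1667) + (1.8333)·(1.8333) + (0.8333)·(0.8333) + (1.8333)·(1.8333) + (-5.1667)·(-5.1667)) / 5 = 38.8333/5 = 7.7667
  Sample standard deviations s_i = √(s[i,i]):
  s(X_1) = √(4.4) = 2.0976
  s(X_2) = √(7.7667) = 2.7869

Step 3 — r_{ij} = s_{ij} / (s_i · s_j):
  r[X_1,X_1] = 1 (diagonal).
  r[X_1,X_2] = 2.2 / (2.0976 · 2.7869) = 2.2 / 5.8458 = 0.3763
  r[X_2,X_2] = 1 (diagonal).

R is symmetric with unit diagonal. Assembling:

R = [[1, 0.3763],
 [0.3763, 1]]


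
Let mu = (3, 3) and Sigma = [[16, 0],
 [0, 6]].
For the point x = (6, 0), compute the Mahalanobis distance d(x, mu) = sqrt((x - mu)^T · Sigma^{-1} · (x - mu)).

Step 1 — centre the observation: (x - mu) = (3, -3).

Step 2 — invert Sigma. det(Sigma) = 16·6 - (0)² = 96.
  Sigma^{-1} = (1/det) · [[d, -b], [-b, a]] = [[0.0625, 0],
 [0, 0.1667]].

Step 3 — form the quadratic (x - mu)^T · Sigma^{-1} · (x - mu):
  Sigma^{-1} · (x - mu) = (0.1875, -0.5).
  (x - mu)^T · [Sigma^{-1} · (x - mu)] = (3)·(0.1875) + (-3)·(-0.5) = 2.0625.

Step 4 — take square root: d = √(2.0625) ≈ 1.4361.

d(x, mu) = √(2.0625) ≈ 1.4361


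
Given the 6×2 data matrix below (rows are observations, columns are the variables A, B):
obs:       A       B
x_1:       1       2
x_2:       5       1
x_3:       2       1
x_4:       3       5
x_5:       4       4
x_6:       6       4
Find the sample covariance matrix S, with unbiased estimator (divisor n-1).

Step 1 — column means:
  mean(A) = (1 + 5 + 2 + 3 + 4 + 6) / 6 = 21/6 = 3.5
  mean(B) = (2 + 1 + 1 + 5 + 4 + 4) / 6 = 17/6 = 2.8333

Step 2 — sample covariance S[i,j] = (1/(n-1)) · Σ_k (x_{k,i} - mean_i) · (x_{k,j} - mean_j), with n-1 = 5.
  S[A,A] = ((-2.5)·(-2.5) + (1.5)·(1.5) + (-1.5)·(-1.5) + (-0.5)·(-0.5) + (0.5)·(0.5) + (2.5)·(2.5)) / 5 = 17.5/5 = 3.5
  S[A,B] = ((-2.5)·(-0.8333) + (1.5)·(-1.8333) + (-1.5)·(-1.8333) + (-0.5)·(2.1667) + (0.5)·(1.1667) + (2.5)·(1.1667)) / 5 = 4.5/5 = 0.9
  S[B,B] = ((-0.8333)·(-0.8333) + (-1.8333)·(-1.8333) + (-1.8333)·(-1.8333) + (2.1667)·(2.1667) + (1.1667)·(1.1667) + (1.1667)·(1.1667)) / 5 = 14.8333/5 = 2.9667

S is symmetric (S[j,i] = S[i,j]). Assembling:

S = [[3.5, 0.9],
 [0.9, 2.9667]]


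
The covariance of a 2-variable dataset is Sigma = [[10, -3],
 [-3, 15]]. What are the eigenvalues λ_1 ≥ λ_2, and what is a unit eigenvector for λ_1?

Step 1 — characteristic polynomial of 2×2 Sigma:
  det(Sigma - λI) = λ² - trace · λ + det = 0.
  trace = 10 + 15 = 25, det = 10·15 - (-3)² = 141.
Step 2 — discriminant:
  Δ = trace² - 4·det = 625 - 564 = 61.
Step 3 — eigenvalues:
  λ = (trace ± √Δ)/2 = (25 ± 7.8102)/2,
  λ_1 = 16.4051,  λ_2 = 8.5949.

Step 4 — unit eigenvector for λ_1: solve (Sigma - λ_1 I)v = 0. First row:
  (10 - 16.4051)·v_x + (-3)·v_y = 0, i.e. (-6.4051)·v_x + (-3)·v_y = 0,
  so v ∝ (b, λ_1 - a) = (-3, 6.4051); multiply by -1 so the first entry is positive: u = (3, -6.4051).
  ||u|| = √((3)² + (-6.4051)²) = √(50.0256) ≈ 7.0729,
  v_1 = u/||u|| ≈ (0.4242, -0.9056) (||v_1|| = 1).

λ_1 = 16.4051,  λ_2 = 8.5949;  v_1 ≈ (0.4242, -0.9056)


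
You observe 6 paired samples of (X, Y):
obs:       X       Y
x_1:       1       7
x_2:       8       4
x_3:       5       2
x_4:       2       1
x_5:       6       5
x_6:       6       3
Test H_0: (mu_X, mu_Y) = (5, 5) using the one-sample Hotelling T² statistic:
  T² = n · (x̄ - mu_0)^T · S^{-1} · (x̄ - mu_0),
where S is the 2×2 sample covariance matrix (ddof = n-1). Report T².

Step 1 — sample mean vector:
  mean(X) = (1 + 8 + 5 + 2 + 6 + 6) / 6 = 28/6 = 4.6667
  mean(Y) = (7 + 4 + 2 + 1 + 5 + 3) / 6 = 22/6 = 3.6667
  x̄ = (4.6667, 3.6667),  deviation x̄ - mu_0 = (4.6667, 3.6667) - (5, 5) = (-0.3333, -1.3333).

Step 2 — sample covariance matrix, S[i,j] = (1/(n-1)) · Σ_k (x_{k,i} - mean_i) · (x_{k,j} - mean_j), divisor n-1 = 5:
  S[X,X] = ((-3.6667)·(-3.6667) + (3.3333)·(3.3333) + (0.3333)·(0.3333) + (-2.6667)·(-2.6667) + (1.3333)·(1.3333) + (1.3333)·(1.3333)) / 5 = 35.3333/5 = 7.0667
  S[X,Y] = ((-3.6667)·(3.3333) + (3.3333)·(0.3333) + (0.3333)·(-1.6667) + (-2.6667)·(-2.6667) + (1.3333)·(1.3333) + (1.3333)·(-0.6667)) / 5 = -3.6667/5 = -0.7333
  S[Y,Y] = ((3.3333)·(3.3333) + (0.3333)·(0.3333) + (-1.6667)·(-1.6667) + (-2.6667)·(-2.6667) + (1.3333)·(1.3333) + (-0.6667)·(-0.6667)) / 5 = 23.3333/5 = 4.6667
  S = [[7.0667, -0.7333],
 [-0.7333, 4.6667]].

Step 3 — invert S. det(S) = 7.0667·4.6667 - (-0.7333)² = 32.44.
  S^{-1} = (1/det) · [[d, -b], [-b, a]] = [[0.1439, 0.0226],
 [0.0226, 0.2178]].

Step 4 — quadratic form (x̄ - mu_0)^T · S^{-1} · (x̄ - mu_0):
  S^{-1} · (x̄ - mu_0) = (-0.0781, -0.298),
  (x̄ - mu_0)^T · [...] = (-0.3333)·(-0.0781) + (-1.3333)·(-0.298) = 0.4233.

Step 5 — scale by n: T² = 6 · 0.4233 = 2.5401.

T² ≈ 2.5401


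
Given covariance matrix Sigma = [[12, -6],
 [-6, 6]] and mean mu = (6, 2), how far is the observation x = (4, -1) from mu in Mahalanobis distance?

Step 1 — centre the observation: (x - mu) = (-2, -3).

Step 2 — invert Sigma. det(Sigma) = 12·6 - (-6)² = 36.
  Sigma^{-1} = (1/det) · [[d, -b], [-b, a]] = [[0.1667, 0.1667],
 [0.1667, 0.3333]].

Step 3 — form the quadratic (x - mu)^T · Sigma^{-1} · (x - mu):
  Sigma^{-1} · (x - mu) = (-0.8333, -1.3333).
  (x - mu)^T · [Sigma^{-1} · (x - mu)] = (-2)·(-0.8333) + (-3)·(-1.3333) = 5.6667.

Step 4 — take square root: d = √(5.6667) ≈ 2.3805.

d(x, mu) = √(5.6667) ≈ 2.3805


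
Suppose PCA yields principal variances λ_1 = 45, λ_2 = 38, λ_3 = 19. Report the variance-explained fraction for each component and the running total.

Step 1 — total variance = trace(Sigma) = Σ λ_i = 45 + 38 + 19 = 102.

Step 2 — fraction explained by component i = λ_i / Σ λ:
  PC1: 45/102 = 0.4412
  PC2: 38/102 = 0.3725
  PC3: 19/102 = 0.1863

Step 3 — cumulative fraction after k components = (λ_1 + ... + λ_k) / Σ λ:
  k = 1: 45/102 = 0.4412
  k = 2: (45 + 38)/102 = 83/102 = 0.8137
  k = 3: (45 + 38 + 19)/102 = 102/102 = 1

Summary (fraction, with percent):

explained: PC1 0.4412 (44.12%), PC2 0.3725 (37.25%), PC3 0.1863 (18.63%);  cumulative: 0.4412, 0.8137, 1


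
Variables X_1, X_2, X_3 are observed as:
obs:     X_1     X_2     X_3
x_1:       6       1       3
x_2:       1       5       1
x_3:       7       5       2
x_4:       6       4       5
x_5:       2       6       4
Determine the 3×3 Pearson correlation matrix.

Step 1 — column means:
  mean(X_1) = (6 + 1 + 7 + 6 + 2) / 5 = 22/5 = 4.4
  mean(X_2) = (1 + 5 + 5 + 4 + 6) / 5 = 21/5 = 4.2
  mean(X_3) = (3 + 1 + 2 + 5 + 4) / 5 = 15/5 = 3

Step 2 — sample variances and covariances s[i,j] = (1/(n-1)) · Σ_k (x_{k,i} - mean_i) · (x_{k,j} - mean_j), with n-1 = 4:
  s[X_1,X_1] = ((1.6)·(1.6) + (-3.4)·(-3.4) + (2.6)·(2.6) + (1.6)·(1.6) + (-2.4)·(-2.4)) / 4 = 29.2/4 = 7.3
  s[X_1,X_2] = ((1.6)·(-3.2) + (-3.4)·(0.8) + (2.6)·(0.8) + (1.6)·(-0.2) + (-2.4)·(1.8)) / 4 = -10.4/4 = -2.6
  s[X_1,X_3] = ((1.6)·(0) + (-3.4)·(-2) + (2.6)·(-1) + (1.6)·(2) + (-2.4)·(1)) / 4 = 5/4 = 1.25
  s[X_2,X_2] = ((-3.2)·(-3.2) + (0.8)·(0.8) + (0.8)·(0.8) + (-0.2)·(-0.2) + (1.8)·(1.8)) / 4 = 14.8/4 = 3.7
  s[X_2,X_3] = ((-3.2)·(0) + (0.8)·(-2) + (0.8)·(-1) + (-0.2)·(2) + (1.8)·(1)) / 4 = -1/4 = -0.25
  s[X_3,X_3] = ((0)·(0) + (-2)·(-2) + (-1)·(-1) + (2)·(2) + (1)·(1)) / 4 = 10/4 = 2.5
  Sample standard deviations s_i = √(s[i,i]):
  s(X_1) = √(7.3) = 2.7019
  s(X_2) = √(3.7) = 1.9235
  s(X_3) = √(2.5) = 1.5811

Step 3 — r_{ij} = s_{ij} / (s_i · s_j):
  r[X_1,X_1] = 1 (diagonal).
  r[X_1,X_2] = -2.6 / (2.7019 · 1.9235) = -2.6 / 5.1971 = -0.5003
  r[X_1,X_3] = 1.25 / (2.7019 · 1.5811) = 1.25 / 4.272 = 0.2926
  r[X_2,X_2] = 1 (diagonal).
  r[X_2,X_3] = -0.25 / (1.9235 · 1.5811) = -0.25 / 3.0414 = -0.0822
  r[X_3,X_3] = 1 (diagonal).

R is symmetric with unit diagonal. Assembling:

R = [[1, -0.5003, 0.2926],
 [-0.5003, 1, -0.0822],
 [0.2926, -0.0822, 1]]


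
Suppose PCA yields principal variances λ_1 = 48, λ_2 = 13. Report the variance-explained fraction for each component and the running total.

Step 1 — total variance = trace(Sigma) = Σ λ_i = 48 + 13 = 61.

Step 2 — fraction explained by component i = λ_i / Σ λ:
  PC1: 48/61 = 0.7869
  PC2: 13/61 = 0.2131

Step 3 — cumulative fraction after k components = (λ_1 + ... + λ_k) / Σ λ:
  k = 1: 48/61 = 0.7869
  k = 2: (48 + 13)/61 = 61/61 = 1

Summary (fraction, with percent):

explained: PC1 0.7869 (78.69%), PC2 0.2131 (21.31%);  cumulative: 0.7869, 1


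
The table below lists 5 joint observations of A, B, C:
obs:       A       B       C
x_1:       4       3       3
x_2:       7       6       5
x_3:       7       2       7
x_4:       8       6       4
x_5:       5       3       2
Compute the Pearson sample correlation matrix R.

Step 1 — column means:
  mean(A) = (4 + 7 + 7 + 8 + 5) / 5 = 31/5 = 6.2
  mean(B) = (3 + 6 + 2 + 6 + 3) / 5 = 20/5 = 4
  mean(C) = (3 + 5 + 7 + 4 + 2) / 5 = 21/5 = 4.2

Step 2 — sample variances and covariances s[i,j] = (1/(n-1)) · Σ_k (x_{k,i} - mean_i) · (x_{k,j} - mean_j), with n-1 = 4:
  s[A,A] = ((-2.2)·(-2.2) + (0.8)·(0.8) + (0.8)·(0.8) + (1.8)·(1.8) + (-1.2)·(-1.2)) / 4 = 10.8/4 = 2.7
  s[A,B] = ((-2.2)·(-1) + (0.8)·(2) + (0.8)·(-2) + (1.8)·(2) + (-1.2)·(-1)) / 4 = 7/4 = 1.75
  s[A,C] = ((-2.2)·(-1.2) + (0.8)·(0.8) + (0.8)·(2.8) + (1.8)·(-0.2) + (-1.2)·(-2.2)) / 4 = 7.8/4 = 1.95
  s[B,B] = ((-1)·(-1) + (2)·(2) + (-2)·(-2) + (2)·(2) + (-1)·(-1)) / 4 = 14/4 = 3.5
  s[B,C] = ((-1)·(-1.2) + (2)·(0.8) + (-2)·(2.8) + (2)·(-0.2) + (-1)·(-2.2)) / 4 = -1/4 = -0.25
  s[C,C] = ((-1.2)·(-1.2) + (0.8)·(0.8) + (2.8)·(2.8) + (-0.2)·(-0.2) + (-2.2)·(-2.2)) / 4 = 14.8/4 = 3.7
  Sample standard deviations s_i = √(s[i,i]):
  s(A) = √(2.7) = 1.6432
  s(B) = √(3.5) = 1.8708
  s(C) = √(3.7) = 1.9235

Step 3 — r_{ij} = s_{ij} / (s_i · s_j):
  r[A,A] = 1 (diagonal).
  r[A,B] = 1.75 / (1.6432 · 1.8708) = 1.75 / 3.0741 = 0.5693
  r[A,C] = 1.95 / (1.6432 · 1.9235) = 1.95 / 3.1607 = 0.617
  r[B,B] = 1 (diagonal).
  r[B,C] = -0.25 / (1.8708 · 1.9235) = -0.25 / 3.5986 = -0.0695
  r[C,C] = 1 (diagonal).

R is symmetric with unit diagonal. Assembling:

R = [[1, 0.5693, 0.617],
 [0.5693, 1, -0.0695],
 [0.617, -0.0695, 1]]


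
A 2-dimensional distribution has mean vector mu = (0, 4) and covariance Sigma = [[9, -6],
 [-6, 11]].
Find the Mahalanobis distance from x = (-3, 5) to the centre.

Step 1 — centre the observation: (x - mu) = (-3, 1).

Step 2 — invert Sigma. det(Sigma) = 9·11 - (-6)² = 63.
  Sigma^{-1} = (1/det) · [[d, -b], [-b, a]] = [[0.1746, 0.0952],
 [0.0952, 0.1429]].

Step 3 — form the quadratic (x - mu)^T · Sigma^{-1} · (x - mu):
  Sigma^{-1} · (x - mu) = (-0.4286, -0.1429).
  (x - mu)^T · [Sigma^{-1} · (x - mu)] = (-3)·(-0.4286) + (1)·(-0.1429) = 1.1429.

Step 4 — take square root: d = √(1.1429) ≈ 1.069.

d(x, mu) = √(1.1429) ≈ 1.069


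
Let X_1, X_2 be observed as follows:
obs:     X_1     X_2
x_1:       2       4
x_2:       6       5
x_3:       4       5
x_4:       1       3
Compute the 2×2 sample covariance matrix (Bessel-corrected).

Step 1 — column means:
  mean(X_1) = (2 + 6 + 4 + 1) / 4 = 13/4 = 3.25
  mean(X_2) = (4 + 5 + 5 + 3) / 4 = 17/4 = 4.25

Step 2 — sample covariance S[i,j] = (1/(n-1)) · Σ_k (x_{k,i} - mean_i) · (x_{k,j} - mean_j), with n-1 = 3.
  S[X_1,X_1] = ((-1.25)·(-1.25) + (2.75)·(2.75) + (0.75)·(0.75) + (-2.25)·(-2.25)) / 3 = 14.75/3 = 4.9167
  S[X_1,X_2] = ((-1.25)·(-0.25) + (2.75)·(0.75) + (0.75)·(0.75) + (-2.25)·(-1.25)) / 3 = 5.75/3 = 1.9167
  S[X_2,X_2] = ((-0.25)·(-0.25) + (0.75)·(0.75) + (0.75)·(0.75) + (-1.25)·(-1.25)) / 3 = 2.75/3 = 0.9167

S is symmetric (S[j,i] = S[i,j]). Assembling:

S = [[4.9167, 1.9167],
 [1.9167, 0.9167]]


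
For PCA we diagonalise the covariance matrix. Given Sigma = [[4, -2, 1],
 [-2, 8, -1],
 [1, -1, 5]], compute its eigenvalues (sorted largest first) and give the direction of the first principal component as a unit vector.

Step 1 — characteristic polynomial p(λ) = det(λI - Sigma) = λ³ - tr·λ² + c_1·λ - det, where tr = trace, c_1 = sum of the principal 2×2 minors, det = det(Sigma):
  tr = 4 + 8 + 5 = 17,
  c_1 = (4·8 - (-2)²) + (4·5 - (1)²) + (8·5 - (-1)²) = 28 + 19 + 39 = 86,
  det = 4·(8·5 - (-1)²) - (-2)·((-2)·5 - (-1)·(1)) + (1)·((-2)·(-1) - 8·(1)) = 4·(39) - (-2)·(-9) + (1)·(-6) = 132.
  So p(λ) = λ³ - 17λ² + 86λ - 132.
Step 2 — look for an integer root (rational root theorem: any rational root is an integer divisor of 132). Testing λ = 3:
  p(3) = 27 - 153 + 258 - 132 = 0  ✓
  Dividing out (λ - 3): p(λ) = (λ - 3)(λ² - 14λ + 44).
Step 3 — remaining eigenvalues from the quadratic λ² - 14λ + 44 = 0:
  Δ = 14² - 4·44 = 196 - 176 = 20,  λ = (14 ± √20)/2 = (14 ± 4.4721)/2 ≈ 9.2361 or 4.7639.
  Sorted: λ_1 = 9.2361,  λ_2 = 4.7639,  λ_3 = 3  (check: sum = 17 = tr ✓).

Step 4 — unit eigenvector for λ_1 ≈ 9.2361: v spans the null space of (Sigma - λ_1 I), whose rows are
  r_1 = (-5.2361, -2, 1),  r_2 = (-2, -1.2361, -1),  r_3 = (1, -1, -4.2361).
  v is orthogonal to every row, so take v ∝ r_1 × r_2 = ((-2)·(-1) - (1)·(-1.2361), (1)·(-2) - (-5.2361)·(-1), (-5.2361)·(-1.2361) - (-2)·(-2)) ≈ (3.2361, -7.2361, 2.4721).
  Let u = (3.2361, -7.2361, 2.4721).
  ||u|| = √((3.2361)² + (-7.2361)² + (2.4721)²) = √(68.9443) ≈ 8.3033,  v_1 = u/||u|| ≈ (0.3897, -0.8715, 0.2977) (||v_1|| = 1).

λ_1 = 9.2361,  λ_2 = 4.7639,  λ_3 = 3;  v_1 ≈ (0.3897, -0.8715, 0.2977)


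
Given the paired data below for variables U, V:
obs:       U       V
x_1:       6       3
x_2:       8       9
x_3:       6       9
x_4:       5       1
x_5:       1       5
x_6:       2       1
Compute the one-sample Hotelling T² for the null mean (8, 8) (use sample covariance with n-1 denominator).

Step 1 — sample mean vector:
  mean(U) = (6 + 8 + 6 + 5 + 1 + 2) / 6 = 28/6 = 4.6667
  mean(V) = (3 + 9 + 9 + 1 + 5 + 1) / 6 = 28/6 = 4.6667
  x̄ = (4.6667, 4.6667),  deviation x̄ - mu_0 = (4.6667, 4.6667) - (8, 8) = (-3.3333, -3.3333).

Step 2 — sample covariance matrix, S[i,j] = (1/(n-1)) · Σ_k (x_{k,i} - mean_i) · (x_{k,j} - mean_j), divisor n-1 = 5:
  S[U,U] = ((1.3333)·(1.3333) + (3.3333)·(3.3333) + (1.3333)·(1.3333) + (0.3333)·(0.3333) + (-3.6667)·(-3.6667) + (-2.6667)·(-2.6667)) / 5 = 35.3333/5 = 7.0667
  S[U,V] = ((1.3333)·(-1.6667) + (3.3333)·(4.3333) + (1.3333)·(4.3333) + (0.3333)·(-3.6667) + (-3.6667)·(0.3333) + (-2.6667)·(-3.6667)) / 5 = 25.3333/5 = 5.0667
  S[V,V] = ((-1.6667)·(-1.6667) + (4.3333)·(4.3333) + (4.3333)·(4.3333) + (-3.6667)·(-3.6667) + (0.3333)·(0.3333) + (-3.6667)·(-3.6667)) / 5 = 67.3333/5 = 13.4667
  S = [[7.0667, 5.0667],
 [5.0667, 13.4667]].

Step 3 — invert S. det(S) = 7.0667·13.4667 - (5.0667)² = 69.4933.
  S^{-1} = (1/det) · [[d, -b], [-b, a]] = [[0.1938, -0.0729],
 [-0.0729, 0.1017]].

Step 4 — quadratic form (x̄ - mu_0)^T · S^{-1} · (x̄ - mu_0):
  S^{-1} · (x̄ - mu_0) = (-0.4029, -0.0959),
  (x̄ - mu_0)^T · [...] = (-3.3333)·(-0.4029) + (-3.3333)·(-0.0959) = 1.6628.

Step 5 — scale by n: T² = 6 · 1.6628 = 9.977.

T² ≈ 9.977


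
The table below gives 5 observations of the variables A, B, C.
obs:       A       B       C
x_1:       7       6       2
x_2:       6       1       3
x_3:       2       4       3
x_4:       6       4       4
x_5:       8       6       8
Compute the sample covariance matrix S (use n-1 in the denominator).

Step 1 — column means:
  mean(A) = (7 + 6 + 2 + 6 + 8) / 5 = 29/5 = 5.8
  mean(B) = (6 + 1 + 4 + 4 + 6) / 5 = 21/5 = 4.2
  mean(C) = (2 + 3 + 3 + 4 + 8) / 5 = 20/5 = 4

Step 2 — sample covariance S[i,j] = (1/(n-1)) · Σ_k (x_{k,i} - mean_i) · (x_{k,j} - mean_j), with n-1 = 4.
  S[A,A] = ((1.2)·(1.2) + (0.2)·(0.2) + (-3.8)·(-3.8) + (0.2)·(0.2) + (2.2)·(2.2)) / 4 = 20.8/4 = 5.2
  S[A,B] = ((1.2)·(1.8) + (0.2)·(-3.2) + (-3.8)·(-0.2) + (0.2)·(-0.2) + (2.2)·(1.8)) / 4 = 6.2/4 = 1.55
  S[A,C] = ((1.2)·(-2) + (0.2)·(-1) + (-3.8)·(-1) + (0.2)·(0) + (2.2)·(4)) / 4 = 10/4 = 2.5
  S[B,B] = ((1.8)·(1.8) + (-3.2)·(-3.2) + (-0.2)·(-0.2) + (-0.2)·(-0.2) + (1.8)·(1.8)) / 4 = 16.8/4 = 4.2
  S[B,C] = ((1.8)·(-2) + (-3.2)·(-1) + (-0.2)·(-1) + (-0.2)·(0) + (1.8)·(4)) / 4 = 7/4 = 1.75
  S[C,C] = ((-2)·(-2) + (-1)·(-1) + (-1)·(-1) + (0)·(0) + (4)·(4)) / 4 = 22/4 = 5.5

S is symmetric (S[j,i] = S[i,j]). Assembling:

S = [[5.2, 1.55, 2.5],
 [1.55, 4.2, 1.75],
 [2.5, 1.75, 5.5]]


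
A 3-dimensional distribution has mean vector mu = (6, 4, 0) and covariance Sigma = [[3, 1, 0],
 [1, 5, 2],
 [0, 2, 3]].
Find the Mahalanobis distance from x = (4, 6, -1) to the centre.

Step 1 — centre the observation: (x - mu) = (-2, 2, -1).

Step 2 — invert Sigma (cofactor / det for 3×3, or solve directly):
  Sigma^{-1} = [[0.3667, -0.1, 0.0667],
 [-0.1, 0.3, -0.2],
 [0.0667, -0.2, 0.4667]].

Step 3 — form the quadratic (x - mu)^T · Sigma^{-1} · (x - mu):
  Sigma^{-1} · (x - mu) = (-1, 1, -1).
  (x - mu)^T · [Sigma^{-1} · (x - mu)] = (-2)·(-1) + (2)·(1) + (-1)·(-1) = 5.

Step 4 — take square root: d = √(5) ≈ 2.2361.

d(x, mu) = √(5) ≈ 2.2361
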